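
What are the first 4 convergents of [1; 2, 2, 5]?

Using the convergent recurrence p_i = a_i*p_{i-1} + p_{i-2}, q_i = a_i*q_{i-1} + q_{i-2} with p_{-2}=0, p_{-1}=1, q_{-2}=1, q_{-1}=0:
  i=0: a_0=1, p_0 = 1*1 + 0 = 1, q_0 = 1*0 + 1 = 1.
  i=1: a_1=2, p_1 = 2*1 + 1 = 3, q_1 = 2*1 + 0 = 2.
  i=2: a_2=2, p_2 = 2*3 + 1 = 7, q_2 = 2*2 + 1 = 5.
  i=3: a_3=5, p_3 = 5*7 + 3 = 38, q_3 = 5*5 + 2 = 27.

1/1, 3/2, 7/5, 38/27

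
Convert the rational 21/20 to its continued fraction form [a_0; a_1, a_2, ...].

[1; 20]

Run the Euclidean algorithm on 21 and 20; the successive quotients are the partial quotients a_0, a_1, ... (each step inverts the fractional part left over by the previous one):
  21 = 1*20 + 1, so a_0 = 1.
  20 = 20*1 + 0, so a_1 = 20.
The remainder reaches 0 after 2 divisions, so the expansion has 2 partial quotients, read off in order.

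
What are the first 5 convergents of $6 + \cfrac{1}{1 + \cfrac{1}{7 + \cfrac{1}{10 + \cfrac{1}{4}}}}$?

6/1, 7/1, 55/8, 557/81, 2283/332

Using the convergent recurrence p_i = a_i*p_{i-1} + p_{i-2}, q_i = a_i*q_{i-1} + q_{i-2} with p_{-2}=0, p_{-1}=1, q_{-2}=1, q_{-1}=0:
  i=0: a_0=6, p_0 = 6*1 + 0 = 6, q_0 = 6*0 + 1 = 1.
  i=1: a_1=1, p_1 = 1*6 + 1 = 7, q_1 = 1*1 + 0 = 1.
  i=2: a_2=7, p_2 = 7*7 + 6 = 55, q_2 = 7*1 + 1 = 8.
  i=3: a_3=10, p_3 = 10*55 + 7 = 557, q_3 = 10*8 + 1 = 81.
  i=4: a_4=4, p_4 = 4*557 + 55 = 2283, q_4 = 4*81 + 8 = 332.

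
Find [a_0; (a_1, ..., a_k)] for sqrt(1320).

Write x_i = (sqrt(1320) + m_i)/d_i with (m_0, d_0) = (0, 1). a_0 = floor(sqrt(1320)) = 36, since 36^2 = 1296 <= 1320 < 1369 = 37^2.
Iterate m_{i+1} = d_i*a_i - m_i, d_{i+1} = (1320 - m_{i+1}^2)/d_i, a_{i+1} = floor((a_0 + m_{i+1})/d_{i+1}):
  m_1 = 1*36 - 0 = 36, d_1 = (1320 - 36^2)/1 = 24/1 = 24, a_1 = floor((36 + 36)/24) = 3.
  m_2 = 24*3 - 36 = 36, d_2 = (1320 - 36^2)/24 = 24/24 = 1, a_2 = floor((36 + 36)/1) = 72.
  m_3 = 1*72 - 36 = 36, d_3 = (1320 - 36^2)/1 = 24/1 = 24: (m_3, d_3) = (m_1, d_1) = (36, 24), so from here the quotients repeat a_1, a_2; the period length is 2.
Hence the expansion of sqrt(1320) is a_0 = 36 followed by the repeating block 3, 72 (period 2).

[36; (3, 72)]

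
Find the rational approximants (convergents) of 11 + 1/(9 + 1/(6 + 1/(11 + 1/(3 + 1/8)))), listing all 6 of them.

11/1, 100/9, 611/55, 6821/614, 21074/1897, 175413/15790

Using the convergent recurrence p_i = a_i*p_{i-1} + p_{i-2}, q_i = a_i*q_{i-1} + q_{i-2} with p_{-2}=0, p_{-1}=1, q_{-2}=1, q_{-1}=0:
  i=0: a_0=11, p_0 = 11*1 + 0 = 11, q_0 = 11*0 + 1 = 1.
  i=1: a_1=9, p_1 = 9*11 + 1 = 100, q_1 = 9*1 + 0 = 9.
  i=2: a_2=6, p_2 = 6*100 + 11 = 611, q_2 = 6*9 + 1 = 55.
  i=3: a_3=11, p_3 = 11*611 + 100 = 6821, q_3 = 11*55 + 9 = 614.
  i=4: a_4=3, p_4 = 3*6821 + 611 = 21074, q_4 = 3*614 + 55 = 1897.
  i=5: a_5=8, p_5 = 8*21074 + 6821 = 175413, q_5 = 8*1897 + 614 = 15790.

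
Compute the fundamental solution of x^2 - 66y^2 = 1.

First expand sqrt(66) as a continued fraction. With x_i = (sqrt(66) + m_i)/d_i and (m_0, d_0) = (0, 1): a_0 = floor(sqrt(66)) = 8, since 8^2 = 64 <= 66 < 81 = 9^2.
Iterate m_{i+1} = d_i*a_i - m_i, d_{i+1} = (66 - m_{i+1}^2)/d_i, a_{i+1} = floor((a_0 + m_{i+1})/d_{i+1}):
  m_1 = 1*8 - 0 = 8, d_1 = (66 - 8^2)/1 = 2/1 = 2, a_1 = floor((8 + 8)/2) = 8.
  m_2 = 2*8 - 8 = 8, d_2 = (66 - 8^2)/2 = 2/2 = 1, a_2 = floor((8 + 8)/1) = 16.
  m_3 = 1*16 - 8 = 8, d_3 = (66 - 8^2)/1 = 2/1 = 2: (m_3, d_3) = (m_1, d_1) = (8, 2), so from here the quotients repeat a_1, a_2; the period length is 2.
So sqrt(66) = [8; (8, 16)] with period length k = 2.
k is even, so the fundamental solution of x^2 - 66y^2 = 1 is (p_{k-1}, q_{k-1}) = (p_1, q_1); compute convergents through index 1.
Convergents (p_i = a_i*p_{i-1} + p_{i-2}, q_i = a_i*q_{i-1} + q_{i-2} with p_{-2}=0, p_{-1}=1, q_{-2}=1, q_{-1}=0):
  i=0: a_0=8, p_0 = 8*1 + 0 = 8, q_0 = 8*0 + 1 = 1.
  i=1: a_1=8, p_1 = 8*8 + 1 = 65, q_1 = 8*1 + 0 = 8.
Check: 65^2 - 66*8^2 = 4225 - 4224 = 1, so (x, y) = (65, 8) solves the equation, and by the theorem it is the least positive solution.

(x, y) = (65, 8)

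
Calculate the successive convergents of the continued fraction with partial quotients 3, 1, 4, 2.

Using the convergent recurrence p_i = a_i*p_{i-1} + p_{i-2}, q_i = a_i*q_{i-1} + q_{i-2} with p_{-2}=0, p_{-1}=1, q_{-2}=1, q_{-1}=0:
  i=0: a_0=3, p_0 = 3*1 + 0 = 3, q_0 = 3*0 + 1 = 1.
  i=1: a_1=1, p_1 = 1*3 + 1 = 4, q_1 = 1*1 + 0 = 1.
  i=2: a_2=4, p_2 = 4*4 + 3 = 19, q_2 = 4*1 + 1 = 5.
  i=3: a_3=2, p_3 = 2*19 + 4 = 42, q_3 = 2*5 + 1 = 11.

3/1, 4/1, 19/5, 42/11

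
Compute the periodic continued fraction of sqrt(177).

[13; (3, 3, 2, 8, 2, 3, 3, 26)]

Write x_i = (sqrt(177) + m_i)/d_i with (m_0, d_0) = (0, 1). a_0 = floor(sqrt(177)) = 13, since 13^2 = 169 <= 177 < 196 = 14^2.
Iterate m_{i+1} = d_i*a_i - m_i, d_{i+1} = (177 - m_{i+1}^2)/d_i, a_{i+1} = floor((a_0 + m_{i+1})/d_{i+1}):
  m_1 = 1*13 - 0 = 13, d_1 = (177 - 13^2)/1 = 8/1 = 8, a_1 = floor((13 + 13)/8) = 3.
  m_2 = 8*3 - 13 = 11, d_2 = (177 - 11^2)/8 = 56/8 = 7, a_2 = floor((13 + 11)/7) = 3.
  m_3 = 7*3 - 11 = 10, d_3 = (177 - 10^2)/7 = 77/7 = 11, a_3 = floor((13 + 10)/11) = 2.
  m_4 = 11*2 - 10 = 12, d_4 = (177 - 12^2)/11 = 33/11 = 3, a_4 = floor((13 + 12)/3) = 8.
  m_5 = 3*8 - 12 = 12, d_5 = (177 - 12^2)/3 = 33/3 = 11, a_5 = floor((13 + 12)/11) = 2.
  m_6 = 11*2 - 12 = 10, d_6 = (177 - 10^2)/11 = 77/11 = 7, a_6 = floor((13 + 10)/7) = 3.
  m_7 = 7*3 - 10 = 11, d_7 = (177 - 11^2)/7 = 56/7 = 8, a_7 = floor((13 + 11)/8) = 3.
  m_8 = 8*3 - 11 = 13, d_8 = (177 - 13^2)/8 = 8/8 = 1, a_8 = floor((13 + 13)/1) = 26.
  m_9 = 1*26 - 13 = 13, d_9 = (177 - 13^2)/1 = 8/1 = 8: (m_9, d_9) = (m_1, d_1) = (13, 8), so from here the quotients repeat a_1, ..., a_8; the period length is 8.
Hence the expansion of sqrt(177) is a_0 = 13 followed by the repeating block 3, 3, 2, 8, 2, 3, 3, 26 (period 8).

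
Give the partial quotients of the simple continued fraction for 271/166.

Run the Euclidean algorithm on 271 and 166; the successive quotients are the partial quotients a_0, a_1, ... (each step inverts the fractional part left over by the previous one):
  271 = 1*166 + 105, so a_0 = 1.
  166 = 1*105 + 61, so a_1 = 1.
  105 = 1*61 + 44, so a_2 = 1.
  61 = 1*44 + 17, so a_3 = 1.
  44 = 2*17 + 10, so a_4 = 2.
  17 = 1*10 + 7, so a_5 = 1.
  10 = 1*7 + 3, so a_6 = 1.
  7 = 2*3 + 1, so a_7 = 2.
  3 = 3*1 + 0, so a_8 = 3.
The remainder reaches 0 after 9 divisions, so the expansion has 9 partial quotients, read off in order.

[1; 1, 1, 1, 2, 1, 1, 2, 3]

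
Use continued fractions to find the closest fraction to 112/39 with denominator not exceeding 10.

Expand x = 112/39 as a continued fraction with the Euclidean algorithm:
  112 = 2*39 + 34, so a_0 = 2.
  39 = 1*34 + 5, so a_1 = 1.
  34 = 6*5 + 4, so a_2 = 6.
  5 = 1*4 + 1, so a_3 = 1.
  4 = 4*1 + 0, so a_4 = 4.
so x = [2; 1, 6, 1, 4].
Convergents (p_i = a_i*p_{i-1} + p_{i-2}, q_i = a_i*q_{i-1} + q_{i-2} with p_{-2}=0, p_{-1}=1, q_{-2}=1, q_{-1}=0), until the denominator exceeds 10:
  i=0: a_0=2, p_0 = 2*1 + 0 = 2, q_0 = 2*0 + 1 = 1.
  i=1: a_1=1, p_1 = 1*2 + 1 = 3, q_1 = 1*1 + 0 = 1.
  i=2: a_2=6, p_2 = 6*3 + 2 = 20, q_2 = 6*1 + 1 = 7.
  i=3: a_3=1, p_3 = 1*20 + 3 = 23, q_3 = 1*7 + 1 = 8.
  i=4: a_4=4, p_4 = 4*23 + 20 = 112, q_4 = 4*8 + 7 = 39.
q_4 = 39 > 10, so the last convergent with denominator <= 10 is p_3/q_3 = 23/8.
The closest fraction with denominator <= 10 is either p_3/q_3 or the intermediate fraction (k*p_3 + p_2)/(k*q_3 + q_2) with the largest k >= 1 whose denominator stays <= 10; these approach x as k grows, and every other convergent or intermediate fraction in range is farther away.
Largest k: floor((10 - q_2)/q_3) = floor((10 - 7)/8) = 0.
Since k = 0, no intermediate fraction beyond p_3/q_3 has denominator <= 10, so the convergent 23/8 is the closest (its error is |112*8 - 23*39|/(39*8) = 1/312).

23/8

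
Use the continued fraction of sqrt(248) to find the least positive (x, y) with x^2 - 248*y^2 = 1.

(x, y) = (63, 4)

First expand sqrt(248) as a continued fraction. With x_i = (sqrt(248) + m_i)/d_i and (m_0, d_0) = (0, 1): a_0 = floor(sqrt(248)) = 15, since 15^2 = 225 <= 248 < 256 = 16^2.
Iterate m_{i+1} = d_i*a_i - m_i, d_{i+1} = (248 - m_{i+1}^2)/d_i, a_{i+1} = floor((a_0 + m_{i+1})/d_{i+1}):
  m_1 = 1*15 - 0 = 15, d_1 = (248 - 15^2)/1 = 23/1 = 23, a_1 = floor((15 + 15)/23) = 1.
  m_2 = 23*1 - 15 = 8, d_2 = (248 - 8^2)/23 = 184/23 = 8, a_2 = floor((15 + 8)/8) = 2.
  m_3 = 8*2 - 8 = 8, d_3 = (248 - 8^2)/8 = 184/8 = 23, a_3 = floor((15 + 8)/23) = 1.
  m_4 = 23*1 - 8 = 15, d_4 = (248 - 15^2)/23 = 23/23 = 1, a_4 = floor((15 + 15)/1) = 30.
  m_5 = 1*30 - 15 = 15, d_5 = (248 - 15^2)/1 = 23/1 = 23: (m_5, d_5) = (m_1, d_1) = (15, 23), so from here the quotients repeat a_1, ..., a_4; the period length is 4.
So sqrt(248) = [15; (1, 2, 1, 30)] with period length k = 4.
k is even, so the fundamental solution of x^2 - 248y^2 = 1 is (p_{k-1}, q_{k-1}) = (p_3, q_3); compute convergents through index 3.
Convergents (p_i = a_i*p_{i-1} + p_{i-2}, q_i = a_i*q_{i-1} + q_{i-2} with p_{-2}=0, p_{-1}=1, q_{-2}=1, q_{-1}=0):
  i=0: a_0=15, p_0 = 15*1 + 0 = 15, q_0 = 15*0 + 1 = 1.
  i=1: a_1=1, p_1 = 1*15 + 1 = 16, q_1 = 1*1 + 0 = 1.
  i=2: a_2=2, p_2 = 2*16 + 15 = 47, q_2 = 2*1 + 1 = 3.
  i=3: a_3=1, p_3 = 1*47 + 16 = 63, q_3 = 1*3 + 1 = 4.
Check: 63^2 - 248*4^2 = 3969 - 3968 = 1, so (x, y) = (63, 4) solves the equation, and by the theorem it is the least positive solution.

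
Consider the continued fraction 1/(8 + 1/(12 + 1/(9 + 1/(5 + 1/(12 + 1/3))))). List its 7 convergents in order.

0/1, 1/8, 12/97, 109/881, 557/4502, 6793/54905, 20936/169217

Using the convergent recurrence p_i = a_i*p_{i-1} + p_{i-2}, q_i = a_i*q_{i-1} + q_{i-2} with p_{-2}=0, p_{-1}=1, q_{-2}=1, q_{-1}=0:
  i=0: a_0=0, p_0 = 0*1 + 0 = 0, q_0 = 0*0 + 1 = 1.
  i=1: a_1=8, p_1 = 8*0 + 1 = 1, q_1 = 8*1 + 0 = 8.
  i=2: a_2=12, p_2 = 12*1 + 0 = 12, q_2 = 12*8 + 1 = 97.
  i=3: a_3=9, p_3 = 9*12 + 1 = 109, q_3 = 9*97 + 8 = 881.
  i=4: a_4=5, p_4 = 5*109 + 12 = 557, q_4 = 5*881 + 97 = 4502.
  i=5: a_5=12, p_5 = 12*557 + 109 = 6793, q_5 = 12*4502 + 881 = 54905.
  i=6: a_6=3, p_6 = 3*6793 + 557 = 20936, q_6 = 3*54905 + 4502 = 169217.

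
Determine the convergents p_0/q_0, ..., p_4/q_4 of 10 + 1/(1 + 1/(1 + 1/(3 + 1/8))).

10/1, 11/1, 21/2, 74/7, 613/58

Using the convergent recurrence p_i = a_i*p_{i-1} + p_{i-2}, q_i = a_i*q_{i-1} + q_{i-2} with p_{-2}=0, p_{-1}=1, q_{-2}=1, q_{-1}=0:
  i=0: a_0=10, p_0 = 10*1 + 0 = 10, q_0 = 10*0 + 1 = 1.
  i=1: a_1=1, p_1 = 1*10 + 1 = 11, q_1 = 1*1 + 0 = 1.
  i=2: a_2=1, p_2 = 1*11 + 10 = 21, q_2 = 1*1 + 1 = 2.
  i=3: a_3=3, p_3 = 3*21 + 11 = 74, q_3 = 3*2 + 1 = 7.
  i=4: a_4=8, p_4 = 8*74 + 21 = 613, q_4 = 8*7 + 2 = 58.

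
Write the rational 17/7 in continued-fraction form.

Run the Euclidean algorithm on 17 and 7; the successive quotients are the partial quotients a_0, a_1, ... (each step inverts the fractional part left over by the previous one):
  17 = 2*7 + 3, so a_0 = 2.
  7 = 2*3 + 1, so a_1 = 2.
  3 = 3*1 + 0, so a_2 = 3.
The remainder reaches 0 after 3 divisions, so the expansion has 3 partial quotients, read off in order.

[2; 2, 3]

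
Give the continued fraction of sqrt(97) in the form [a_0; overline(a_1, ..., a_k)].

[9; overline(1, 5, 1, 1, 1, 1, 1, 1, 5, 1, 18)]

Write x_i = (sqrt(97) + m_i)/d_i with (m_0, d_0) = (0, 1). a_0 = floor(sqrt(97)) = 9, since 9^2 = 81 <= 97 < 100 = 10^2.
Iterate m_{i+1} = d_i*a_i - m_i, d_{i+1} = (97 - m_{i+1}^2)/d_i, a_{i+1} = floor((a_0 + m_{i+1})/d_{i+1}):
  m_1 = 1*9 - 0 = 9, d_1 = (97 - 9^2)/1 = 16/1 = 16, a_1 = floor((9 + 9)/16) = 1.
  m_2 = 16*1 - 9 = 7, d_2 = (97 - 7^2)/16 = 48/16 = 3, a_2 = floor((9 + 7)/3) = 5.
  m_3 = 3*5 - 7 = 8, d_3 = (97 - 8^2)/3 = 33/3 = 11, a_3 = floor((9 + 8)/11) = 1.
  m_4 = 11*1 - 8 = 3, d_4 = (97 - 3^2)/11 = 88/11 = 8, a_4 = floor((9 + 3)/8) = 1.
  m_5 = 8*1 - 3 = 5, d_5 = (97 - 5^2)/8 = 72/8 = 9, a_5 = floor((9 + 5)/9) = 1.
  m_6 = 9*1 - 5 = 4, d_6 = (97 - 4^2)/9 = 81/9 = 9, a_6 = floor((9 + 4)/9) = 1.
  m_7 = 9*1 - 4 = 5, d_7 = (97 - 5^2)/9 = 72/9 = 8, a_7 = floor((9 + 5)/8) = 1.
  m_8 = 8*1 - 5 = 3, d_8 = (97 - 3^2)/8 = 88/8 = 11, a_8 = floor((9 + 3)/11) = 1.
  m_9 = 11*1 - 3 = 8, d_9 = (97 - 8^2)/11 = 33/11 = 3, a_9 = floor((9 + 8)/3) = 5.
  m_10 = 3*5 - 8 = 7, d_10 = (97 - 7^2)/3 = 48/3 = 16, a_10 = floor((9 + 7)/16) = 1.
  m_11 = 16*1 - 7 = 9, d_11 = (97 - 9^2)/16 = 16/16 = 1, a_11 = floor((9 + 9)/1) = 18.
  m_12 = 1*18 - 9 = 9, d_12 = (97 - 9^2)/1 = 16/1 = 16: (m_12, d_12) = (m_1, d_1) = (9, 16), so from here the quotients repeat a_1, ..., a_11; the period length is 11.
Hence the expansion of sqrt(97) is a_0 = 9 followed by the repeating block 1, 5, 1, 1, 1, 1, 1, 1, 5, 1, 18 (period 11).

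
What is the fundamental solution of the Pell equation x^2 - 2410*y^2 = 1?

First expand sqrt(2410) as a continued fraction. With x_i = (sqrt(2410) + m_i)/d_i and (m_0, d_0) = (0, 1): a_0 = floor(sqrt(2410)) = 49, since 49^2 = 2401 <= 2410 < 2500 = 50^2.
Iterate m_{i+1} = d_i*a_i - m_i, d_{i+1} = (2410 - m_{i+1}^2)/d_i, a_{i+1} = floor((a_0 + m_{i+1})/d_{i+1}):
  m_1 = 1*49 - 0 = 49, d_1 = (2410 - 49^2)/1 = 9/1 = 9, a_1 = floor((49 + 49)/9) = 10.
  m_2 = 9*10 - 49 = 41, d_2 = (2410 - 41^2)/9 = 729/9 = 81, a_2 = floor((49 + 41)/81) = 1.
  m_3 = 81*1 - 41 = 40, d_3 = (2410 - 40^2)/81 = 810/81 = 10, a_3 = floor((49 + 40)/10) = 8.
  m_4 = 10*8 - 40 = 40, d_4 = (2410 - 40^2)/10 = 810/10 = 81, a_4 = floor((49 + 40)/81) = 1.
  m_5 = 81*1 - 40 = 41, d_5 = (2410 - 41^2)/81 = 729/81 = 9, a_5 = floor((49 + 41)/9) = 10.
  m_6 = 9*10 - 41 = 49, d_6 = (2410 - 49^2)/9 = 9/9 = 1, a_6 = floor((49 + 49)/1) = 98.
  m_7 = 1*98 - 49 = 49, d_7 = (2410 - 49^2)/1 = 9/1 = 9: (m_7, d_7) = (m_1, d_1) = (49, 9), so from here the quotients repeat a_1, ..., a_6; the period length is 6.
So sqrt(2410) = [49; (10, 1, 8, 1, 10, 98)] with period length k = 6.
k is even, so the fundamental solution of x^2 - 2410y^2 = 1 is (p_{k-1}, q_{k-1}) = (p_5, q_5); compute convergents through index 5.
Convergents (p_i = a_i*p_{i-1} + p_{i-2}, q_i = a_i*q_{i-1} + q_{i-2} with p_{-2}=0, p_{-1}=1, q_{-2}=1, q_{-1}=0):
  i=0: a_0=49, p_0 = 49*1 + 0 = 49, q_0 = 49*0 + 1 = 1.
  i=1: a_1=10, p_1 = 10*49 + 1 = 491, q_1 = 10*1 + 0 = 10.
  i=2: a_2=1, p_2 = 1*491 + 49 = 540, q_2 = 1*10 + 1 = 11.
  i=3: a_3=8, p_3 = 8*540 + 491 = 4811, q_3 = 8*11 + 10 = 98.
  i=4: a_4=1, p_4 = 1*4811 + 540 = 5351, q_4 = 1*98 + 11 = 109.
  i=5: a_5=10, p_5 = 10*5351 + 4811 = 58321, q_5 = 10*109 + 98 = 1188.
Check: 58321^2 - 2410*1188^2 = 3401339041 - 3401339040 = 1, so (x, y) = (58321, 1188) solves the equation, and by the theorem it is the least positive solution.

(x, y) = (58321, 1188)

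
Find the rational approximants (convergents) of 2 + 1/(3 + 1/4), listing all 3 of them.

2/1, 7/3, 30/13

Using the convergent recurrence p_i = a_i*p_{i-1} + p_{i-2}, q_i = a_i*q_{i-1} + q_{i-2} with p_{-2}=0, p_{-1}=1, q_{-2}=1, q_{-1}=0:
  i=0: a_0=2, p_0 = 2*1 + 0 = 2, q_0 = 2*0 + 1 = 1.
  i=1: a_1=3, p_1 = 3*2 + 1 = 7, q_1 = 3*1 + 0 = 3.
  i=2: a_2=4, p_2 = 4*7 + 2 = 30, q_2 = 4*3 + 1 = 13.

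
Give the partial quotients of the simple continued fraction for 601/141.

[4; 3, 1, 4, 3, 2]

Run the Euclidean algorithm on 601 and 141; the successive quotients are the partial quotients a_0, a_1, ... (each step inverts the fractional part left over by the previous one):
  601 = 4*141 + 37, so a_0 = 4.
  141 = 3*37 + 30, so a_1 = 3.
  37 = 1*30 + 7, so a_2 = 1.
  30 = 4*7 + 2, so a_3 = 4.
  7 = 3*2 + 1, so a_4 = 3.
  2 = 2*1 + 0, so a_5 = 2.
The remainder reaches 0 after 6 divisions, so the expansion has 6 partial quotients, read off in order.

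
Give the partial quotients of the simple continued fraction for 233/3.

[77; 1, 2]

Run the Euclidean algorithm on 233 and 3; the successive quotients are the partial quotients a_0, a_1, ... (each step inverts the fractional part left over by the previous one):
  233 = 77*3 + 2, so a_0 = 77.
  3 = 1*2 + 1, so a_1 = 1.
  2 = 2*1 + 0, so a_2 = 2.
The remainder reaches 0 after 3 divisions, so the expansion has 3 partial quotients, read off in order.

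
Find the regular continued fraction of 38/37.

[1; 37]

Run the Euclidean algorithm on 38 and 37; the successive quotients are the partial quotients a_0, a_1, ... (each step inverts the fractional part left over by the previous one):
  38 = 1*37 + 1, so a_0 = 1.
  37 = 37*1 + 0, so a_1 = 37.
The remainder reaches 0 after 2 divisions, so the expansion has 2 partial quotients, read off in order.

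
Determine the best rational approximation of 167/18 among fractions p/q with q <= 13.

102/11

Expand x = 167/18 as a continued fraction with the Euclidean algorithm:
  167 = 9*18 + 5, so a_0 = 9.
  18 = 3*5 + 3, so a_1 = 3.
  5 = 1*3 + 2, so a_2 = 1.
  3 = 1*2 + 1, so a_3 = 1.
  2 = 2*1 + 0, so a_4 = 2.
so x = [9; 3, 1, 1, 2].
Convergents (p_i = a_i*p_{i-1} + p_{i-2}, q_i = a_i*q_{i-1} + q_{i-2} with p_{-2}=0, p_{-1}=1, q_{-2}=1, q_{-1}=0), until the denominator exceeds 13:
  i=0: a_0=9, p_0 = 9*1 + 0 = 9, q_0 = 9*0 + 1 = 1.
  i=1: a_1=3, p_1 = 3*9 + 1 = 28, q_1 = 3*1 + 0 = 3.
  i=2: a_2=1, p_2 = 1*28 + 9 = 37, q_2 = 1*3 + 1 = 4.
  i=3: a_3=1, p_3 = 1*37 + 28 = 65, q_3 = 1*4 + 3 = 7.
  i=4: a_4=2, p_4 = 2*65 + 37 = 167, q_4 = 2*7 + 4 = 18.
q_4 = 18 > 13, so the last convergent with denominator <= 13 is p_3/q_3 = 65/7.
The closest fraction with denominator <= 13 is either p_3/q_3 or the intermediate fraction (k*p_3 + p_2)/(k*q_3 + q_2) with the largest k >= 1 whose denominator stays <= 13; these approach x as k grows, and every other convergent or intermediate fraction in range is farther away.
Largest k: floor((13 - q_2)/q_3) = floor((13 - 4)/7) = 1.
That gives (1*65 + 37)/(1*7 + 4) = 102/11.
Compare the errors: |x - 65/7| = |167*7 - 65*18|/(18*7) = 1/126, and |x - 102/11| = |167*11 - 102*18|/(18*11) = 1/198.
Cross-multiplying, 1*126 = 126 < 198 = 1*198, so 1/198 is smaller: the intermediate fraction 102/11 is closer to x than 65/7.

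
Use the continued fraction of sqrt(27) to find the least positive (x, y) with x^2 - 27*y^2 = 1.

First expand sqrt(27) as a continued fraction. With x_i = (sqrt(27) + m_i)/d_i and (m_0, d_0) = (0, 1): a_0 = floor(sqrt(27)) = 5, since 5^2 = 25 <= 27 < 36 = 6^2.
Iterate m_{i+1} = d_i*a_i - m_i, d_{i+1} = (27 - m_{i+1}^2)/d_i, a_{i+1} = floor((a_0 + m_{i+1})/d_{i+1}):
  m_1 = 1*5 - 0 = 5, d_1 = (27 - 5^2)/1 = 2/1 = 2, a_1 = floor((5 + 5)/2) = 5.
  m_2 = 2*5 - 5 = 5, d_2 = (27 - 5^2)/2 = 2/2 = 1, a_2 = floor((5 + 5)/1) = 10.
  m_3 = 1*10 - 5 = 5, d_3 = (27 - 5^2)/1 = 2/1 = 2: (m_3, d_3) = (m_1, d_1) = (5, 2), so from here the quotients repeat a_1, a_2; the period length is 2.
So sqrt(27) = [5; (5, 10)] with period length k = 2.
k is even, so the fundamental solution of x^2 - 27y^2 = 1 is (p_{k-1}, q_{k-1}) = (p_1, q_1); compute convergents through index 1.
Convergents (p_i = a_i*p_{i-1} + p_{i-2}, q_i = a_i*q_{i-1} + q_{i-2} with p_{-2}=0, p_{-1}=1, q_{-2}=1, q_{-1}=0):
  i=0: a_0=5, p_0 = 5*1 + 0 = 5, q_0 = 5*0 + 1 = 1.
  i=1: a_1=5, p_1 = 5*5 + 1 = 26, q_1 = 5*1 + 0 = 5.
Check: 26^2 - 27*5^2 = 676 - 675 = 1, so (x, y) = (26, 5) solves the equation, and by the theorem it is the least positive solution.

(x, y) = (26, 5)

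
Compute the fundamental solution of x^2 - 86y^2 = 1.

First expand sqrt(86) as a continued fraction. With x_i = (sqrt(86) + m_i)/d_i and (m_0, d_0) = (0, 1): a_0 = floor(sqrt(86)) = 9, since 9^2 = 81 <= 86 < 100 = 10^2.
Iterate m_{i+1} = d_i*a_i - m_i, d_{i+1} = (86 - m_{i+1}^2)/d_i, a_{i+1} = floor((a_0 + m_{i+1})/d_{i+1}):
  m_1 = 1*9 - 0 = 9, d_1 = (86 - 9^2)/1 = 5/1 = 5, a_1 = floor((9 + 9)/5) = 3.
  m_2 = 5*3 - 9 = 6, d_2 = (86 - 6^2)/5 = 50/5 = 10, a_2 = floor((9 + 6)/10) = 1.
  m_3 = 10*1 - 6 = 4, d_3 = (86 - 4^2)/10 = 70/10 = 7, a_3 = floor((9 + 4)/7) = 1.
  m_4 = 7*1 - 4 = 3, d_4 = (86 - 3^2)/7 = 77/7 = 11, a_4 = floor((9 + 3)/11) = 1.
  m_5 = 11*1 - 3 = 8, d_5 = (86 - 8^2)/11 = 22/11 = 2, a_5 = floor((9 + 8)/2) = 8.
  m_6 = 2*8 - 8 = 8, d_6 = (86 - 8^2)/2 = 22/2 = 11, a_6 = floor((9 + 8)/11) = 1.
  m_7 = 11*1 - 8 = 3, d_7 = (86 - 3^2)/11 = 77/11 = 7, a_7 = floor((9 + 3)/7) = 1.
  m_8 = 7*1 - 3 = 4, d_8 = (86 - 4^2)/7 = 70/7 = 10, a_8 = floor((9 + 4)/10) = 1.
  m_9 = 10*1 - 4 = 6, d_9 = (86 - 6^2)/10 = 50/10 = 5, a_9 = floor((9 + 6)/5) = 3.
  m_10 = 5*3 - 6 = 9, d_10 = (86 - 9^2)/5 = 5/5 = 1, a_10 = floor((9 + 9)/1) = 18.
  m_11 = 1*18 - 9 = 9, d_11 = (86 - 9^2)/1 = 5/1 = 5: (m_11, d_11) = (m_1, d_1) = (9, 5), so from here the quotients repeat a_1, ..., a_10; the period length is 10.
So sqrt(86) = [9; (3, 1, 1, 1, 8, 1, 1, 1, 3, 18)] with period length k = 10.
k is even, so the fundamental solution of x^2 - 86y^2 = 1 is (p_{k-1}, q_{k-1}) = (p_9, q_9); compute convergents through index 9.
Convergents (p_i = a_i*p_{i-1} + p_{i-2}, q_i = a_i*q_{i-1} + q_{i-2} with p_{-2}=0, p_{-1}=1, q_{-2}=1, q_{-1}=0):
  i=0: a_0=9, p_0 = 9*1 + 0 = 9, q_0 = 9*0 + 1 = 1.
  i=1: a_1=3, p_1 = 3*9 + 1 = 28, q_1 = 3*1 + 0 = 3.
  i=2: a_2=1, p_2 = 1*28 + 9 = 37, q_2 = 1*3 + 1 = 4.
  i=3: a_3=1, p_3 = 1*37 + 28 = 65, q_3 = 1*4 + 3 = 7.
  i=4: a_4=1, p_4 = 1*65 + 37 = 102, q_4 = 1*7 + 4 = 11.
  i=5: a_5=8, p_5 = 8*102 + 65 = 881, q_5 = 8*11 + 7 = 95.
  i=6: a_6=1, p_6 = 1*881 + 102 = 983, q_6 = 1*95 + 11 = 106.
  i=7: a_7=1, p_7 = 1*983 + 881 = 1864, q_7 = 1*106 + 95 = 201.
  i=8: a_8=1, p_8 = 1*1864 + 983 = 2847, q_8 = 1*201 + 106 = 307.
  i=9: a_9=3, p_9 = 3*2847 + 1864 = 10405, q_9 = 3*307 + 201 = 1122.
Check: 10405^2 - 86*1122^2 = 108264025 - 108264024 = 1, so (x, y) = (10405, 1122) solves the equation, and by the theorem it is the least positive solution.

(x, y) = (10405, 1122)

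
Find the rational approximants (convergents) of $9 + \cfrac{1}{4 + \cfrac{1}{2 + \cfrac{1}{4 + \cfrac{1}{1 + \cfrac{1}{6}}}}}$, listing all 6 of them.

9/1, 37/4, 83/9, 369/40, 452/49, 3081/334

Using the convergent recurrence p_i = a_i*p_{i-1} + p_{i-2}, q_i = a_i*q_{i-1} + q_{i-2} with p_{-2}=0, p_{-1}=1, q_{-2}=1, q_{-1}=0:
  i=0: a_0=9, p_0 = 9*1 + 0 = 9, q_0 = 9*0 + 1 = 1.
  i=1: a_1=4, p_1 = 4*9 + 1 = 37, q_1 = 4*1 + 0 = 4.
  i=2: a_2=2, p_2 = 2*37 + 9 = 83, q_2 = 2*4 + 1 = 9.
  i=3: a_3=4, p_3 = 4*83 + 37 = 369, q_3 = 4*9 + 4 = 40.
  i=4: a_4=1, p_4 = 1*369 + 83 = 452, q_4 = 1*40 + 9 = 49.
  i=5: a_5=6, p_5 = 6*452 + 369 = 3081, q_5 = 6*49 + 40 = 334.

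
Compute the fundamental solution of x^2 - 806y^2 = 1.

(x, y) = (6166395, 217202)

First expand sqrt(806) as a continued fraction. With x_i = (sqrt(806) + m_i)/d_i and (m_0, d_0) = (0, 1): a_0 = floor(sqrt(806)) = 28, since 28^2 = 784 <= 806 < 841 = 29^2.
Iterate m_{i+1} = d_i*a_i - m_i, d_{i+1} = (806 - m_{i+1}^2)/d_i, a_{i+1} = floor((a_0 + m_{i+1})/d_{i+1}):
  m_1 = 1*28 - 0 = 28, d_1 = (806 - 28^2)/1 = 22/1 = 22, a_1 = floor((28 + 28)/22) = 2.
  m_2 = 22*2 - 28 = 16, d_2 = (806 - 16^2)/22 = 550/22 = 25, a_2 = floor((28 + 16)/25) = 1.
  m_3 = 25*1 - 16 = 9, d_3 = (806 - 9^2)/25 = 725/25 = 29, a_3 = floor((28 + 9)/29) = 1.
  m_4 = 29*1 - 9 = 20, d_4 = (806 - 20^2)/29 = 406/29 = 14, a_4 = floor((28 + 20)/14) = 3.
  m_5 = 14*3 - 20 = 22, d_5 = (806 - 22^2)/14 = 322/14 = 23, a_5 = floor((28 + 22)/23) = 2.
  m_6 = 23*2 - 22 = 24, d_6 = (806 - 24^2)/23 = 230/23 = 10, a_6 = floor((28 + 24)/10) = 5.
  m_7 = 10*5 - 24 = 26, d_7 = (806 - 26^2)/10 = 130/10 = 13, a_7 = floor((28 + 26)/13) = 4.
  m_8 = 13*4 - 26 = 26, d_8 = (806 - 26^2)/13 = 130/13 = 10, a_8 = floor((28 + 26)/10) = 5.
  m_9 = 10*5 - 26 = 24, d_9 = (806 - 24^2)/10 = 230/10 = 23, a_9 = floor((28 + 24)/23) = 2.
  m_10 = 23*2 - 24 = 22, d_10 = (806 - 22^2)/23 = 322/23 = 14, a_10 = floor((28 + 22)/14) = 3.
  m_11 = 14*3 - 22 = 20, d_11 = (806 - 20^2)/14 = 406/14 = 29, a_11 = floor((28 + 20)/29) = 1.
  m_12 = 29*1 - 20 = 9, d_12 = (806 - 9^2)/29 = 725/29 = 25, a_12 = floor((28 + 9)/25) = 1.
  m_13 = 25*1 - 9 = 16, d_13 = (806 - 16^2)/25 = 550/25 = 22, a_13 = floor((28 + 16)/22) = 2.
  m_14 = 22*2 - 16 = 28, d_14 = (806 - 28^2)/22 = 22/22 = 1, a_14 = floor((28 + 28)/1) = 56.
  m_15 = 1*56 - 28 = 28, d_15 = (806 - 28^2)/1 = 22/1 = 22: (m_15, d_15) = (m_1, d_1) = (28, 22), so from here the quotients repeat a_1, ..., a_14; the period length is 14.
So sqrt(806) = [28; (2, 1, 1, 3, 2, 5, 4, 5, 2, 3, 1, 1, 2, 56)] with period length k = 14.
k is even, so the fundamental solution of x^2 - 806y^2 = 1 is (p_{k-1}, q_{k-1}) = (p_13, q_13); compute convergents through index 13.
Convergents (p_i = a_i*p_{i-1} + p_{i-2}, q_i = a_i*q_{i-1} + q_{i-2} with p_{-2}=0, p_{-1}=1, q_{-2}=1, q_{-1}=0):
  i=0: a_0=28, p_0 = 28*1 + 0 = 28, q_0 = 28*0 + 1 = 1.
  i=1: a_1=2, p_1 = 2*28 + 1 = 57, q_1 = 2*1 + 0 = 2.
  i=2: a_2=1, p_2 = 1*57 + 28 = 85, q_2 = 1*2 + 1 = 3.
  i=3: a_3=1, p_3 = 1*85 + 57 = 142, q_3 = 1*3 + 2 = 5.
  i=4: a_4=3, p_4 = 3*142 + 85 = 511, q_4 = 3*5 + 3 = 18.
  i=5: a_5=2, p_5 = 2*511 + 142 = 1164, q_5 = 2*18 + 5 = 41.
  i=6: a_6=5, p_6 = 5*1164 + 511 = 6331, q_6 = 5*41 + 18 = 223.
  i=7: a_7=4, p_7 = 4*6331 + 1164 = 26488, q_7 = 4*223 + 41 = 933.
  i=8: a_8=5, p_8 = 5*26488 + 6331 = 138771, q_8 = 5*933 + 223 = 4888.
  i=9: a_9=2, p_9 = 2*138771 + 26488 = 304030, q_9 = 2*4888 + 933 = 10709.
  i=10: a_10=3, p_10 = 3*304030 + 138771 = 1050861, q_10 = 3*10709 + 4888 = 37015.
  i=11: a_11=1, p_11 = 1*1050861 + 304030 = 1354891, q_11 = 1*37015 + 10709 = 47724.
  i=12: a_12=1, p_12 = 1*1354891 + 1050861 = 2405752, q_12 = 1*47724 + 37015 = 84739.
  i=13: a_13=2, p_13 = 2*2405752 + 1354891 = 6166395, q_13 = 2*84739 + 47724 = 217202.
Check: 6166395^2 - 806*217202^2 = 38024427296025 - 38024427296024 = 1, so (x, y) = (6166395, 217202) solves the equation, and by the theorem it is the least positive solution.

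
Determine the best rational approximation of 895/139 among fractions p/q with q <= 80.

264/41

Expand x = 895/139 as a continued fraction with the Euclidean algorithm:
  895 = 6*139 + 61, so a_0 = 6.
  139 = 2*61 + 17, so a_1 = 2.
  61 = 3*17 + 10, so a_2 = 3.
  17 = 1*10 + 7, so a_3 = 1.
  10 = 1*7 + 3, so a_4 = 1.
  7 = 2*3 + 1, so a_5 = 2.
  3 = 3*1 + 0, so a_6 = 3.
so x = [6; 2, 3, 1, 1, 2, 3].
Convergents (p_i = a_i*p_{i-1} + p_{i-2}, q_i = a_i*q_{i-1} + q_{i-2} with p_{-2}=0, p_{-1}=1, q_{-2}=1, q_{-1}=0), until the denominator exceeds 80:
  i=0: a_0=6, p_0 = 6*1 + 0 = 6, q_0 = 6*0 + 1 = 1.
  i=1: a_1=2, p_1 = 2*6 + 1 = 13, q_1 = 2*1 + 0 = 2.
  i=2: a_2=3, p_2 = 3*13 + 6 = 45, q_2 = 3*2 + 1 = 7.
  i=3: a_3=1, p_3 = 1*45 + 13 = 58, q_3 = 1*7 + 2 = 9.
  i=4: a_4=1, p_4 = 1*58 + 45 = 103, q_4 = 1*9 + 7 = 16.
  i=5: a_5=2, p_5 = 2*103 + 58 = 264, q_5 = 2*16 + 9 = 41.
  i=6: a_6=3, p_6 = 3*264 + 103 = 895, q_6 = 3*41 + 16 = 139.
q_6 = 139 > 80, so the last convergent with denominator <= 80 is p_5/q_5 = 264/41.
The closest fraction with denominator <= 80 is either p_5/q_5 or the intermediate fraction (k*p_5 + p_4)/(k*q_5 + q_4) with the largest k >= 1 whose denominator stays <= 80; these approach x as k grows, and every other convergent or intermediate fraction in range is farther away.
Largest k: floor((80 - q_4)/q_5) = floor((80 - 16)/41) = 1.
That gives (1*264 + 103)/(1*41 + 16) = 367/57.
Compare the errors: |x - 264/41| = |895*41 - 264*139|/(139*41) = 1/5699, and |x - 367/57| = |895*57 - 367*139|/(139*57) = 2/7923.
Cross-multiplying, 1*7923 = 7923 < 11398 = 2*5699, so 1/5699 is smaller: the convergent 264/41 is closer to x than 367/57.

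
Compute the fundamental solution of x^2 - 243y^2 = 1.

First expand sqrt(243) as a continued fraction. With x_i = (sqrt(243) + m_i)/d_i and (m_0, d_0) = (0, 1): a_0 = floor(sqrt(243)) = 15, since 15^2 = 225 <= 243 < 256 = 16^2.
Iterate m_{i+1} = d_i*a_i - m_i, d_{i+1} = (243 - m_{i+1}^2)/d_i, a_{i+1} = floor((a_0 + m_{i+1})/d_{i+1}):
  m_1 = 1*15 - 0 = 15, d_1 = (243 - 15^2)/1 = 18/1 = 18, a_1 = floor((15 + 15)/18) = 1.
  m_2 = 18*1 - 15 = 3, d_2 = (243 - 3^2)/18 = 234/18 = 13, a_2 = floor((15 + 3)/13) = 1.
  m_3 = 13*1 - 3 = 10, d_3 = (243 - 10^2)/13 = 143/13 = 11, a_3 = floor((15 + 10)/11) = 2.
  m_4 = 11*2 - 10 = 12, d_4 = (243 - 12^2)/11 = 99/11 = 9, a_4 = floor((15 + 12)/9) = 3.
  m_5 = 9*3 - 12 = 15, d_5 = (243 - 15^2)/9 = 18/9 = 2, a_5 = floor((15 + 15)/2) = 15.
  m_6 = 2*15 - 15 = 15, d_6 = (243 - 15^2)/2 = 18/2 = 9, a_6 = floor((15 + 15)/9) = 3.
  m_7 = 9*3 - 15 = 12, d_7 = (243 - 12^2)/9 = 99/9 = 11, a_7 = floor((15 + 12)/11) = 2.
  m_8 = 11*2 - 12 = 10, d_8 = (243 - 10^2)/11 = 143/11 = 13, a_8 = floor((15 + 10)/13) = 1.
  m_9 = 13*1 - 10 = 3, d_9 = (243 - 3^2)/13 = 234/13 = 18, a_9 = floor((15 + 3)/18) = 1.
  m_10 = 18*1 - 3 = 15, d_10 = (243 - 15^2)/18 = 18/18 = 1, a_10 = floor((15 + 15)/1) = 30.
  m_11 = 1*30 - 15 = 15, d_11 = (243 - 15^2)/1 = 18/1 = 18: (m_11, d_11) = (m_1, d_1) = (15, 18), so from here the quotients repeat a_1, ..., a_10; the period length is 10.
So sqrt(243) = [15; (1, 1, 2, 3, 15, 3, 2, 1, 1, 30)] with period length k = 10.
k is even, so the fundamental solution of x^2 - 243y^2 = 1 is (p_{k-1}, q_{k-1}) = (p_9, q_9); compute convergents through index 9.
Convergents (p_i = a_i*p_{i-1} + p_{i-2}, q_i = a_i*q_{i-1} + q_{i-2} with p_{-2}=0, p_{-1}=1, q_{-2}=1, q_{-1}=0):
  i=0: a_0=15, p_0 = 15*1 + 0 = 15, q_0 = 15*0 + 1 = 1.
  i=1: a_1=1, p_1 = 1*15 + 1 = 16, q_1 = 1*1 + 0 = 1.
  i=2: a_2=1, p_2 = 1*16 + 15 = 31, q_2 = 1*1 + 1 = 2.
  i=3: a_3=2, p_3 = 2*31 + 16 = 78, q_3 = 2*2 + 1 = 5.
  i=4: a_4=3, p_4 = 3*78 + 31 = 265, q_4 = 3*5 + 2 = 17.
  i=5: a_5=15, p_5 = 15*265 + 78 = 4053, q_5 = 15*17 + 5 = 260.
  i=6: a_6=3, p_6 = 3*4053 + 265 = 12424, q_6 = 3*260 + 17 = 797.
  i=7: a_7=2, p_7 = 2*12424 + 4053 = 28901, q_7 = 2*797 + 260 = 1854.
  i=8: a_8=1, p_8 = 1*28901 + 12424 = 41325, q_8 = 1*1854 + 797 = 2651.
  i=9: a_9=1, p_9 = 1*41325 + 28901 = 70226, q_9 = 1*2651 + 1854 = 4505.
Check: 70226^2 - 243*4505^2 = 4931691076 - 4931691075 = 1, so (x, y) = (70226, 4505) solves the equation, and by the theorem it is the least positive solution.

(x, y) = (70226, 4505)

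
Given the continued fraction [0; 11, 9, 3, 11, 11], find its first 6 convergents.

Using the convergent recurrence p_i = a_i*p_{i-1} + p_{i-2}, q_i = a_i*q_{i-1} + q_{i-2} with p_{-2}=0, p_{-1}=1, q_{-2}=1, q_{-1}=0:
  i=0: a_0=0, p_0 = 0*1 + 0 = 0, q_0 = 0*0 + 1 = 1.
  i=1: a_1=11, p_1 = 11*0 + 1 = 1, q_1 = 11*1 + 0 = 11.
  i=2: a_2=9, p_2 = 9*1 + 0 = 9, q_2 = 9*11 + 1 = 100.
  i=3: a_3=3, p_3 = 3*9 + 1 = 28, q_3 = 3*100 + 11 = 311.
  i=4: a_4=11, p_4 = 11*28 + 9 = 317, q_4 = 11*311 + 100 = 3521.
  i=5: a_5=11, p_5 = 11*317 + 28 = 3515, q_5 = 11*3521 + 311 = 39042.

0/1, 1/11, 9/100, 28/311, 317/3521, 3515/39042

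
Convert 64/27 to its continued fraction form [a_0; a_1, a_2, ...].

[2; 2, 1, 2, 3]

Run the Euclidean algorithm on 64 and 27; the successive quotients are the partial quotients a_0, a_1, ... (each step inverts the fractional part left over by the previous one):
  64 = 2*27 + 10, so a_0 = 2.
  27 = 2*10 + 7, so a_1 = 2.
  10 = 1*7 + 3, so a_2 = 1.
  7 = 2*3 + 1, so a_3 = 2.
  3 = 3*1 + 0, so a_4 = 3.
The remainder reaches 0 after 5 divisions, so the expansion has 5 partial quotients, read off in order.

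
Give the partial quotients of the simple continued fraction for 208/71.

[2; 1, 13, 5]

Run the Euclidean algorithm on 208 and 71; the successive quotients are the partial quotients a_0, a_1, ... (each step inverts the fractional part left over by the previous one):
  208 = 2*71 + 66, so a_0 = 2.
  71 = 1*66 + 5, so a_1 = 1.
  66 = 13*5 + 1, so a_2 = 13.
  5 = 5*1 + 0, so a_3 = 5.
The remainder reaches 0 after 4 divisions, so the expansion has 4 partial quotients, read off in order.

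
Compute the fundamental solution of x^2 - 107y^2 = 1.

First expand sqrt(107) as a continued fraction. With x_i = (sqrt(107) + m_i)/d_i and (m_0, d_0) = (0, 1): a_0 = floor(sqrt(107)) = 10, since 10^2 = 100 <= 107 < 121 = 11^2.
Iterate m_{i+1} = d_i*a_i - m_i, d_{i+1} = (107 - m_{i+1}^2)/d_i, a_{i+1} = floor((a_0 + m_{i+1})/d_{i+1}):
  m_1 = 1*10 - 0 = 10, d_1 = (107 - 10^2)/1 = 7/1 = 7, a_1 = floor((10 + 10)/7) = 2.
  m_2 = 7*2 - 10 = 4, d_2 = (107 - 4^2)/7 = 91/7 = 13, a_2 = floor((10 + 4)/13) = 1.
  m_3 = 13*1 - 4 = 9, d_3 = (107 - 9^2)/13 = 26/13 = 2, a_3 = floor((10 + 9)/2) = 9.
  m_4 = 2*9 - 9 = 9, d_4 = (107 - 9^2)/2 = 26/2 = 13, a_4 = floor((10 + 9)/13) = 1.
  m_5 = 13*1 - 9 = 4, d_5 = (107 - 4^2)/13 = 91/13 = 7, a_5 = floor((10 + 4)/7) = 2.
  m_6 = 7*2 - 4 = 10, d_6 = (107 - 10^2)/7 = 7/7 = 1, a_6 = floor((10 + 10)/1) = 20.
  m_7 = 1*20 - 10 = 10, d_7 = (107 - 10^2)/1 = 7/1 = 7: (m_7, d_7) = (m_1, d_1) = (10, 7), so from here the quotients repeat a_1, ..., a_6; the period length is 6.
So sqrt(107) = [10; (2, 1, 9, 1, 2, 20)] with period length k = 6.
k is even, so the fundamental solution of x^2 - 107y^2 = 1 is (p_{k-1}, q_{k-1}) = (p_5, q_5); compute convergents through index 5.
Convergents (p_i = a_i*p_{i-1} + p_{i-2}, q_i = a_i*q_{i-1} + q_{i-2} with p_{-2}=0, p_{-1}=1, q_{-2}=1, q_{-1}=0):
  i=0: a_0=10, p_0 = 10*1 + 0 = 10, q_0 = 10*0 + 1 = 1.
  i=1: a_1=2, p_1 = 2*10 + 1 = 21, q_1 = 2*1 + 0 = 2.
  i=2: a_2=1, p_2 = 1*21 + 10 = 31, q_2 = 1*2 + 1 = 3.
  i=3: a_3=9, p_3 = 9*31 + 21 = 300, q_3 = 9*3 + 2 = 29.
  i=4: a_4=1, p_4 = 1*300 + 31 = 331, q_4 = 1*29 + 3 = 32.
  i=5: a_5=2, p_5 = 2*331 + 300 = 962, q_5 = 2*32 + 29 = 93.
Check: 962^2 - 107*93^2 = 925444 - 925443 = 1, so (x, y) = (962, 93) solves the equation, and by the theorem it is the least positive solution.

(x, y) = (962, 93)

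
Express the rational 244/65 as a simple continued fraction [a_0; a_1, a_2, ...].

[3; 1, 3, 16]

Run the Euclidean algorithm on 244 and 65; the successive quotients are the partial quotients a_0, a_1, ... (each step inverts the fractional part left over by the previous one):
  244 = 3*65 + 49, so a_0 = 3.
  65 = 1*49 + 16, so a_1 = 1.
  49 = 3*16 + 1, so a_2 = 3.
  16 = 16*1 + 0, so a_3 = 16.
The remainder reaches 0 after 4 divisions, so the expansion has 4 partial quotients, read off in order.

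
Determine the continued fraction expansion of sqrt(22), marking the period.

[4; (1, 2, 4, 2, 1, 8)]

Write x_i = (sqrt(22) + m_i)/d_i with (m_0, d_0) = (0, 1). a_0 = floor(sqrt(22)) = 4, since 4^2 = 16 <= 22 < 25 = 5^2.
Iterate m_{i+1} = d_i*a_i - m_i, d_{i+1} = (22 - m_{i+1}^2)/d_i, a_{i+1} = floor((a_0 + m_{i+1})/d_{i+1}):
  m_1 = 1*4 - 0 = 4, d_1 = (22 - 4^2)/1 = 6/1 = 6, a_1 = floor((4 + 4)/6) = 1.
  m_2 = 6*1 - 4 = 2, d_2 = (22 - 2^2)/6 = 18/6 = 3, a_2 = floor((4 + 2)/3) = 2.
  m_3 = 3*2 - 2 = 4, d_3 = (22 - 4^2)/3 = 6/3 = 2, a_3 = floor((4 + 4)/2) = 4.
  m_4 = 2*4 - 4 = 4, d_4 = (22 - 4^2)/2 = 6/2 = 3, a_4 = floor((4 + 4)/3) = 2.
  m_5 = 3*2 - 4 = 2, d_5 = (22 - 2^2)/3 = 18/3 = 6, a_5 = floor((4 + 2)/6) = 1.
  m_6 = 6*1 - 2 = 4, d_6 = (22 - 4^2)/6 = 6/6 = 1, a_6 = floor((4 + 4)/1) = 8.
  m_7 = 1*8 - 4 = 4, d_7 = (22 - 4^2)/1 = 6/1 = 6: (m_7, d_7) = (m_1, d_1) = (4, 6), so from here the quotients repeat a_1, ..., a_6; the period length is 6.
Hence the expansion of sqrt(22) is a_0 = 4 followed by the repeating block 1, 2, 4, 2, 1, 8 (period 6).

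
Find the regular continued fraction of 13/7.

Run the Euclidean algorithm on 13 and 7; the successive quotients are the partial quotients a_0, a_1, ... (each step inverts the fractional part left over by the previous one):
  13 = 1*7 + 6, so a_0 = 1.
  7 = 1*6 + 1, so a_1 = 1.
  6 = 6*1 + 0, so a_2 = 6.
The remainder reaches 0 after 3 divisions, so the expansion has 3 partial quotients, read off in order.

[1; 1, 6]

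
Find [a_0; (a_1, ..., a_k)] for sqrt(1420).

Write x_i = (sqrt(1420) + m_i)/d_i with (m_0, d_0) = (0, 1). a_0 = floor(sqrt(1420)) = 37, since 37^2 = 1369 <= 1420 < 1444 = 38^2.
Iterate m_{i+1} = d_i*a_i - m_i, d_{i+1} = (1420 - m_{i+1}^2)/d_i, a_{i+1} = floor((a_0 + m_{i+1})/d_{i+1}):
  m_1 = 1*37 - 0 = 37, d_1 = (1420 - 37^2)/1 = 51/1 = 51, a_1 = floor((37 + 37)/51) = 1.
  m_2 = 51*1 - 37 = 14, d_2 = (1420 - 14^2)/51 = 1224/51 = 24, a_2 = floor((37 + 14)/24) = 2.
  m_3 = 24*2 - 14 = 34, d_3 = (1420 - 34^2)/24 = 264/24 = 11, a_3 = floor((37 + 34)/11) = 6.
  m_4 = 11*6 - 34 = 32, d_4 = (1420 - 32^2)/11 = 396/11 = 36, a_4 = floor((37 + 32)/36) = 1.
  m_5 = 36*1 - 32 = 4, d_5 = (1420 - 4^2)/36 = 1404/36 = 39, a_5 = floor((37 + 4)/39) = 1.
  m_6 = 39*1 - 4 = 35, d_6 = (1420 - 35^2)/39 = 195/39 = 5, a_6 = floor((37 + 35)/5) = 14.
  m_7 = 5*14 - 35 = 35, d_7 = (1420 - 35^2)/5 = 195/5 = 39, a_7 = floor((37 + 35)/39) = 1.
  m_8 = 39*1 - 35 = 4, d_8 = (1420 - 4^2)/39 = 1404/39 = 36, a_8 = floor((37 + 4)/36) = 1.
  m_9 = 36*1 - 4 = 32, d_9 = (1420 - 32^2)/36 = 396/36 = 11, a_9 = floor((37 + 32)/11) = 6.
  m_10 = 11*6 - 32 = 34, d_10 = (1420 - 34^2)/11 = 264/11 = 24, a_10 = floor((37 + 34)/24) = 2.
  m_11 = 24*2 - 34 = 14, d_11 = (1420 - 14^2)/24 = 1224/24 = 51, a_11 = floor((37 + 14)/51) = 1.
  m_12 = 51*1 - 14 = 37, d_12 = (1420 - 37^2)/51 = 51/51 = 1, a_12 = floor((37 + 37)/1) = 74.
  m_13 = 1*74 - 37 = 37, d_13 = (1420 - 37^2)/1 = 51/1 = 51: (m_13, d_13) = (m_1, d_1) = (37, 51), so from here the quotients repeat a_1, ..., a_12; the period length is 12.
Hence the expansion of sqrt(1420) is a_0 = 37 followed by the repeating block 1, 2, 6, 1, 1, 14, 1, 1, 6, 2, 1, 74 (period 12).

[37; (1, 2, 6, 1, 1, 14, 1, 1, 6, 2, 1, 74)]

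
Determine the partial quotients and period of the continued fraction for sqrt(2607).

[51; (17, 102)]

Write x_i = (sqrt(2607) + m_i)/d_i with (m_0, d_0) = (0, 1). a_0 = floor(sqrt(2607)) = 51, since 51^2 = 2601 <= 2607 < 2704 = 52^2.
Iterate m_{i+1} = d_i*a_i - m_i, d_{i+1} = (2607 - m_{i+1}^2)/d_i, a_{i+1} = floor((a_0 + m_{i+1})/d_{i+1}):
  m_1 = 1*51 - 0 = 51, d_1 = (2607 - 51^2)/1 = 6/1 = 6, a_1 = floor((51 + 51)/6) = 17.
  m_2 = 6*17 - 51 = 51, d_2 = (2607 - 51^2)/6 = 6/6 = 1, a_2 = floor((51 + 51)/1) = 102.
  m_3 = 1*102 - 51 = 51, d_3 = (2607 - 51^2)/1 = 6/1 = 6: (m_3, d_3) = (m_1, d_1) = (51, 6), so from here the quotients repeat a_1, a_2; the period length is 2.
Hence the expansion of sqrt(2607) is a_0 = 51 followed by the repeating block 17, 102 (period 2).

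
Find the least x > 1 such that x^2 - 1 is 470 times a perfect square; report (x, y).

First expand sqrt(470) as a continued fraction. With x_i = (sqrt(470) + m_i)/d_i and (m_0, d_0) = (0, 1): a_0 = floor(sqrt(470)) = 21, since 21^2 = 441 <= 470 < 484 = 22^2.
Iterate m_{i+1} = d_i*a_i - m_i, d_{i+1} = (470 - m_{i+1}^2)/d_i, a_{i+1} = floor((a_0 + m_{i+1})/d_{i+1}):
  m_1 = 1*21 - 0 = 21, d_1 = (470 - 21^2)/1 = 29/1 = 29, a_1 = floor((21 + 21)/29) = 1.
  m_2 = 29*1 - 21 = 8, d_2 = (470 - 8^2)/29 = 406/29 = 14, a_2 = floor((21 + 8)/14) = 2.
  m_3 = 14*2 - 8 = 20, d_3 = (470 - 20^2)/14 = 70/14 = 5, a_3 = floor((21 + 20)/5) = 8.
  m_4 = 5*8 - 20 = 20, d_4 = (470 - 20^2)/5 = 70/5 = 14, a_4 = floor((21 + 20)/14) = 2.
  m_5 = 14*2 - 20 = 8, d_5 = (470 - 8^2)/14 = 406/14 = 29, a_5 = floor((21 + 8)/29) = 1.
  m_6 = 29*1 - 8 = 21, d_6 = (470 - 21^2)/29 = 29/29 = 1, a_6 = floor((21 + 21)/1) = 42.
  m_7 = 1*42 - 21 = 21, d_7 = (470 - 21^2)/1 = 29/1 = 29: (m_7, d_7) = (m_1, d_1) = (21, 29), so from here the quotients repeat a_1, ..., a_6; the period length is 6.
So sqrt(470) = [21; (1, 2, 8, 2, 1, 42)] with period length k = 6.
k is even, so the fundamental solution of x^2 - 470y^2 = 1 is (p_{k-1}, q_{k-1}) = (p_5, q_5); compute convergents through index 5.
Convergents (p_i = a_i*p_{i-1} + p_{i-2}, q_i = a_i*q_{i-1} + q_{i-2} with p_{-2}=0, p_{-1}=1, q_{-2}=1, q_{-1}=0):
  i=0: a_0=21, p_0 = 21*1 + 0 = 21, q_0 = 21*0 + 1 = 1.
  i=1: a_1=1, p_1 = 1*21 + 1 = 22, q_1 = 1*1 + 0 = 1.
  i=2: a_2=2, p_2 = 2*22 + 21 = 65, q_2 = 2*1 + 1 = 3.
  i=3: a_3=8, p_3 = 8*65 + 22 = 542, q_3 = 8*3 + 1 = 25.
  i=4: a_4=2, p_4 = 2*542 + 65 = 1149, q_4 = 2*25 + 3 = 53.
  i=5: a_5=1, p_5 = 1*1149 + 542 = 1691, q_5 = 1*53 + 25 = 78.
Check: 1691^2 - 470*78^2 = 2859481 - 2859480 = 1, so (x, y) = (1691, 78) solves the equation, and by the theorem it is the least positive solution.

(x, y) = (1691, 78)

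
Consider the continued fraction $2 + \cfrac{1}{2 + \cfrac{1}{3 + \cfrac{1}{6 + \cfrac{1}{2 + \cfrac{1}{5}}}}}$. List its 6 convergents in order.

Using the convergent recurrence p_i = a_i*p_{i-1} + p_{i-2}, q_i = a_i*q_{i-1} + q_{i-2} with p_{-2}=0, p_{-1}=1, q_{-2}=1, q_{-1}=0:
  i=0: a_0=2, p_0 = 2*1 + 0 = 2, q_0 = 2*0 + 1 = 1.
  i=1: a_1=2, p_1 = 2*2 + 1 = 5, q_1 = 2*1 + 0 = 2.
  i=2: a_2=3, p_2 = 3*5 + 2 = 17, q_2 = 3*2 + 1 = 7.
  i=3: a_3=6, p_3 = 6*17 + 5 = 107, q_3 = 6*7 + 2 = 44.
  i=4: a_4=2, p_4 = 2*107 + 17 = 231, q_4 = 2*44 + 7 = 95.
  i=5: a_5=5, p_5 = 5*231 + 107 = 1262, q_5 = 5*95 + 44 = 519.

2/1, 5/2, 17/7, 107/44, 231/95, 1262/519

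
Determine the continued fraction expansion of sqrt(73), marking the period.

[8; (1, 1, 5, 5, 1, 1, 16)]

Write x_i = (sqrt(73) + m_i)/d_i with (m_0, d_0) = (0, 1). a_0 = floor(sqrt(73)) = 8, since 8^2 = 64 <= 73 < 81 = 9^2.
Iterate m_{i+1} = d_i*a_i - m_i, d_{i+1} = (73 - m_{i+1}^2)/d_i, a_{i+1} = floor((a_0 + m_{i+1})/d_{i+1}):
  m_1 = 1*8 - 0 = 8, d_1 = (73 - 8^2)/1 = 9/1 = 9, a_1 = floor((8 + 8)/9) = 1.
  m_2 = 9*1 - 8 = 1, d_2 = (73 - 1^2)/9 = 72/9 = 8, a_2 = floor((8 + 1)/8) = 1.
  m_3 = 8*1 - 1 = 7, d_3 = (73 - 7^2)/8 = 24/8 = 3, a_3 = floor((8 + 7)/3) = 5.
  m_4 = 3*5 - 7 = 8, d_4 = (73 - 8^2)/3 = 9/3 = 3, a_4 = floor((8 + 8)/3) = 5.
  m_5 = 3*5 - 8 = 7, d_5 = (73 - 7^2)/3 = 24/3 = 8, a_5 = floor((8 + 7)/8) = 1.
  m_6 = 8*1 - 7 = 1, d_6 = (73 - 1^2)/8 = 72/8 = 9, a_6 = floor((8 + 1)/9) = 1.
  m_7 = 9*1 - 1 = 8, d_7 = (73 - 8^2)/9 = 9/9 = 1, a_7 = floor((8 + 8)/1) = 16.
  m_8 = 1*16 - 8 = 8, d_8 = (73 - 8^2)/1 = 9/1 = 9: (m_8, d_8) = (m_1, d_1) = (8, 9), so from here the quotients repeat a_1, ..., a_7; the period length is 7.
Hence the expansion of sqrt(73) is a_0 = 8 followed by the repeating block 1, 1, 5, 5, 1, 1, 16 (period 7).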